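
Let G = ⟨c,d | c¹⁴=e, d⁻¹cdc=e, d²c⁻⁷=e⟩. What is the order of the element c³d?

Compute successive powers until reaching e:
  (c³d)¹ = c³d, (c³d)² = c⁷, (c³d)³ = c³d⁻¹, (c³d)⁴ = e.
The smallest positive k with (c³d)ᵏ = e is 4.

Answer: 4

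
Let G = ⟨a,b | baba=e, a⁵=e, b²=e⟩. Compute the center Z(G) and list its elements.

An element z ∈ Z(G) iff z commutes with every generator.
For example e is central: e·a = a = a·e; e·b = b = b·e.
Whereas a ∉ Z(G) since a·b = ab ≠ a⁴b = b·a.
Checking each of the 10 elements this way gives Z(G) = {e}, of order 1.

Answer: {e}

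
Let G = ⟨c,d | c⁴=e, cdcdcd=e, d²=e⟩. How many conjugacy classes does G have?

The conjugacy classes (representative and size) are:
  [e] (size 1), [c³] (size 6), [c²dc²d] (size 3), [cdc³] (size 6), [dc³] (size 8).
Class equation: 1 + 6 + 3 + 6 + 8 = 24 = |G|. So G has 5 conjugacy classes.

Answer: 5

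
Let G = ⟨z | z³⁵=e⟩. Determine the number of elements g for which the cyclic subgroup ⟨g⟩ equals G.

G is cyclic of order 35. An element generates G iff its order is 35, and a cyclic group of order 35 has exactly φ(35) = 24 such elements.

Answer: 24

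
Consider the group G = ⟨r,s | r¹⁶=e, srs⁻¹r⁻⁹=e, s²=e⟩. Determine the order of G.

Enumerate words in the generators, reducing via the relations: the distinct elements are
  {e, r, s, rs, r², r³, r⁴, r⁵, r⁶, r⁷, r⁸, r⁹, r²s, r³s, r¹², r¹³, r¹¹, r¹⁰, r¹⁴, r¹⁵, r⁴s, r⁵s, r⁶s, r⁷s, r⁸s, r⁹s, r¹²s, r¹³s, r¹¹s, r¹⁰s, r¹⁴s, r¹⁵s}.
No further products give new elements, so |G| = 32.

Answer: 32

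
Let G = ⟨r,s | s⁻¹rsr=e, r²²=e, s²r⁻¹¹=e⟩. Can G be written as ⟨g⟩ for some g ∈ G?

Every cyclic group is abelian. But r·s = rs while s·r = r¹⁰s⁻¹, so r·s ≠ s·r and G is not abelian. Hence G is not cyclic.

Answer: No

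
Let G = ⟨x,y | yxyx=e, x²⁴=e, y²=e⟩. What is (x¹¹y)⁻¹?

The order of (x¹¹y) is 2 (smallest k with (x¹¹y)ᵏ = e), so (x¹¹y)⁻¹ = (x¹¹y)¹ = x¹¹y.
Check: (x¹¹y) · (x¹¹y) → (x¹¹y) · x¹¹ = y;   y · y = e, giving e as required.

Answer: x¹¹y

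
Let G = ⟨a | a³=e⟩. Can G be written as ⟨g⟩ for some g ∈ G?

|G| = 3. The element a has order 3 (its powers give 3 distinct elements), so ⟨a⟩ = G and G is cyclic.

Answer: Yes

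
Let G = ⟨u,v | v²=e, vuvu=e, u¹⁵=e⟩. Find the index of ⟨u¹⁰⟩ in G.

First find ord(u¹⁰) by computing successive powers:
  (u¹⁰)¹ = u¹⁰, (u¹⁰)² = u⁵, (u¹⁰)³ = e.
So |⟨u¹⁰⟩| = ord(u¹⁰) = 3. With |G| = 30, by Lagrange [G : ⟨u¹⁰⟩] = 30/3 = 10.

Answer: 10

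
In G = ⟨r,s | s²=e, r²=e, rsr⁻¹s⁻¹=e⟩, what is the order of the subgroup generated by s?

|⟨s⟩| equals the order of s. Compute successive powers until reaching e:
  s¹ = s, s² = e.
The smallest positive k with sᵏ = e is 2, so |⟨s⟩| = 2.

Answer: 2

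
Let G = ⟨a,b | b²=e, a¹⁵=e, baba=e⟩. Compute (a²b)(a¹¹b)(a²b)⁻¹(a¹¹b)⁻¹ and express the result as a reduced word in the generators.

[(a²b), (a¹¹b)] = (a²b)·(a¹¹b)·(a²b)⁻¹·(a¹¹b)⁻¹.
  (a²b) · (a¹¹b) = a⁶
  (a⁶) · (a²b) = a⁸b
  (a⁸b) · (a¹¹b) = a¹²

Answer: a¹²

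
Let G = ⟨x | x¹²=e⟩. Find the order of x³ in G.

Compute successive powers until reaching e:
  (x³)¹ = x³, (x³)² = x⁶, (x³)³ = x⁹, (x³)⁴ = e.
The smallest positive k with (x³)ᵏ = e is 4.

Answer: 4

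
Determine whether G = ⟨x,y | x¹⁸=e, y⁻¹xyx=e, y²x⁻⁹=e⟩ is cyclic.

Every cyclic group is abelian. But x·y = xy while y·x = x⁸y⁻¹, so x·y ≠ y·x and G is not abelian. Hence G is not cyclic.

Answer: No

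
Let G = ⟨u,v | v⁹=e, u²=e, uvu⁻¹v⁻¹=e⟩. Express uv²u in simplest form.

Multiply left to right, reducing at each step:
  u · v² = uv²
  (uv²) · u = v²

Answer: v²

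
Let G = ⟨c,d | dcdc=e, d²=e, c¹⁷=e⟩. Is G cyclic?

Every cyclic group is abelian. But c·d = cd while d·c = c¹⁶d, so c·d ≠ d·c and G is not abelian. Hence G is not cyclic.

Answer: No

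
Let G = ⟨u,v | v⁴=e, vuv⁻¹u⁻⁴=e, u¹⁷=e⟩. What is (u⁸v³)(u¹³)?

Compute (u⁸v³) · (u¹³) by multiplying left to right and reducing via the relations at each step:
  (u⁸v³) · u¹³ = u⁷v³

Answer: u⁷v³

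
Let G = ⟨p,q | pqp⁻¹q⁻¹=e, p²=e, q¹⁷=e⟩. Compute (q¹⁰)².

Compute successive powers of (q¹⁰), reducing at each step:
  (q¹⁰)²: (q¹⁰) · q¹⁰ = q³

Answer: q³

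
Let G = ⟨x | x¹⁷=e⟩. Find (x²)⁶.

Compute successive powers of (x²), reducing at each step:
  (x²)²: (x²) · x² = x⁴
  (x²)³: (x⁴) · x² = x⁶
  (x²)⁴: (x⁶) · x² = x⁸
  (x²)⁵: (x⁸) · x² = x¹⁰
  (x²)⁶: (x¹⁰) · x² = x¹²

Answer: x¹²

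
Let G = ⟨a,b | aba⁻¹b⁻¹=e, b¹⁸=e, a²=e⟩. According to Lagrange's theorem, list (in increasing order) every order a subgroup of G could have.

|G| = 36 = 2² · 3². By Lagrange's theorem the order of any subgroup divides 36; the divisors of 36 are 1, 2, 3, 4, 6, 9, 12, 18, 36.

Answer: 1, 2, 3, 4, 6, 9, 12, 18, 36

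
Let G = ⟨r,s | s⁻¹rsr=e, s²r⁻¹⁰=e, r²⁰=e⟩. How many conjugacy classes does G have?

The conjugacy classes (representative and size) are:
  [e] (size 1), [r] (size 2), [r²] (size 2), [r³] (size 2), [r⁴] (size 2), [r⁵] (size 2), [r¹⁴] (size 2), [r⁷] (size 2), [r⁸] (size 2), [r¹¹] (size 2), [r¹⁰] (size 1), [r²s⁻¹] (size 10), [r⁹s] (size 10).
Class equation: 1 + 2 + 2 + 2 + 2 + 2 + 2 + 2 + 2 + 2 + 1 + 10 + 10 = 40 = |G|. So G has 13 conjugacy classes.

Answer: 13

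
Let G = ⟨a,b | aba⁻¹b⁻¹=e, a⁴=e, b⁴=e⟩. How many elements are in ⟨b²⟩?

|⟨b²⟩| equals the order of b². Compute successive powers until reaching e:
  (b²)¹ = b², (b²)² = e.
The smallest positive k with (b²)ᵏ = e is 2, so |⟨b²⟩| = 2.

Answer: 2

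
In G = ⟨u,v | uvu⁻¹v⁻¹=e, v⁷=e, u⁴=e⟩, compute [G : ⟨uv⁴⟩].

First find ord(uv⁴) by computing successive powers:
  (uv⁴)¹ = uv⁴, (uv⁴)² = u²v, (uv⁴)³ = u³v⁵, (uv⁴)⁴ = v², (uv⁴)⁵ = uv⁶, (uv⁴)⁶ = u²v³, (uv⁴)⁷ = u³, (uv⁴)⁸ = v⁴, (uv⁴)⁹ = uv, (uv⁴)¹⁰ = u²v⁵, (uv⁴)¹¹ = u³v², (uv⁴)¹² = v⁶, (uv⁴)¹³ = uv³, (uv⁴)¹⁴ = u², (uv⁴)¹⁵ = u³v⁴, (uv⁴)¹⁶ = v, (uv⁴)¹⁷ = uv⁵, (uv⁴)¹⁸ = u²v², (uv⁴)¹⁹ = u³v⁶, (uv⁴)²⁰ = v³, (uv⁴)²¹ = u, (uv⁴)²² = u²v⁴, (uv⁴)²³ = u³v, (uv⁴)²⁴ = v⁵, (uv⁴)²⁵ = uv², (uv⁴)²⁶ = u²v⁶, (uv⁴)²⁷ = u³v³, (uv⁴)²⁸ = e.
So |⟨uv⁴⟩| = ord(uv⁴) = 28. With |G| = 28, by Lagrange [G : ⟨uv⁴⟩] = 28/28 = 1.

Answer: 1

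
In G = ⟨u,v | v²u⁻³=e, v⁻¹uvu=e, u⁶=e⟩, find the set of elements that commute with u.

⟨u⟩ ⊆ C_G(u) since powers of u commute with u; so |C_G(u)| ≥ |⟨u⟩| = 6.
By orbit–stabilizer, |C_G(u)| = |G| / |conj. class of u| = 12 / 2 = 6.
The 6 elements commuting with u are {e, u, u², u³, u⁴, u⁵}.

Answer: {e, u, u², u³, u⁴, u⁵}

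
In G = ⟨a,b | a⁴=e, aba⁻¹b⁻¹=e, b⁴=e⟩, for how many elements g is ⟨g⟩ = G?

⟨g⟩ = G would require ord(g) = |G| = 16, but the maximum element order in G is 4 < 16. So G is not cyclic and no single element generates it: the count is 0.

Answer: 0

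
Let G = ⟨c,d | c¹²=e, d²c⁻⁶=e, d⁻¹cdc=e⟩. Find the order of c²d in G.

Compute successive powers until reaching e:
  (c²d)¹ = c²d, (c²d)² = c⁶, (c²d)³ = c²d⁻¹, (c²d)⁴ = e.
The smallest positive k with (c²d)ᵏ = e is 4.

Answer: 4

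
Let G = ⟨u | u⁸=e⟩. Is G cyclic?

|G| = 8. The element u has order 8 (its powers give 8 distinct elements), so ⟨u⟩ = G and G is cyclic.

Answer: Yes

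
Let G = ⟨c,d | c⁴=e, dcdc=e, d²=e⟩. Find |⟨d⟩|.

|⟨d⟩| equals the order of d. Compute successive powers until reaching e:
  d¹ = d, d² = e.
The smallest positive k with dᵏ = e is 2, so |⟨d⟩| = 2.

Answer: 2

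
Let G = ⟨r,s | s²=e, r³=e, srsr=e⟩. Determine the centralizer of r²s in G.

⟨r²s⟩ ⊆ C_G(r²s) since powers of r²s commute with r²s; so |C_G(r²s)| ≥ |⟨r²s⟩| = 2.
By orbit–stabilizer, |C_G(r²s)| = |G| / |conj. class of r²s| = 6 / 3 = 2.
The 2 elements commuting with r²s are {e, r²s}.

Answer: {e, r²s}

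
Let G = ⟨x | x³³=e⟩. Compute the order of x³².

Compute successive powers until reaching e:
  (x³²)¹ = x³², (x³²)² = x³¹, (x³²)³ = x³⁰, (x³²)⁴ = x²⁹, (x³²)⁵ = x²⁸, (x³²)⁶ = x²⁷, (x³²)⁷ = x²⁶, (x³²)⁸ = x²⁵, (x³²)⁹ = x²⁴, (x³²)¹⁰ = x²³, (x³²)¹¹ = x²², (x³²)¹² = x²¹, (x³²)¹³ = x²⁰, (x³²)¹⁴ = x¹⁹, (x³²)¹⁵ = x¹⁸, (x³²)¹⁶ = x¹⁷, (x³²)¹⁷ = x¹⁶, (x³²)¹⁸ = x¹⁵, (x³²)¹⁹ = x¹⁴, (x³²)²⁰ = x¹³, (x³²)²¹ = x¹², (x³²)²² = x¹¹, (x³²)²³ = x¹⁰, (x³²)²⁴ = x⁹, (x³²)²⁵ = x⁸, (x³²)²⁶ = x⁷, (x³²)²⁷ = x⁶, (x³²)²⁸ = x⁵, (x³²)²⁹ = x⁴, (x³²)³⁰ = x³, (x³²)³¹ = x², (x³²)³² = x, (x³²)³³ = e.
The smallest positive k with (x³²)ᵏ = e is 33.

Answer: 33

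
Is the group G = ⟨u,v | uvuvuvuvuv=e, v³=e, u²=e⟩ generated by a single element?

Every cyclic group is abelian. But u·v = uv while v·u = vu, so u·v ≠ v·u and G is not abelian. Hence G is not cyclic.

Answer: No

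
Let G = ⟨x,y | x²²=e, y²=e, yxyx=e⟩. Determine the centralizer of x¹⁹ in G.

⟨x¹⁹⟩ ⊆ C_G(x¹⁹) since powers of x¹⁹ commute with x¹⁹; so |C_G(x¹⁹)| ≥ |⟨x¹⁹⟩| = 22.
By orbit–stabilizer, |C_G(x¹⁹)| = |G| / |conj. class of x¹⁹| = 44 / 2 = 22.
The 22 elements commuting with x¹⁹ are {e, x, x², x³, x⁴, x⁵, x⁶, x⁷, x⁸, x⁹, x¹⁰, x¹¹, x¹², x¹³, x¹⁴, x¹⁵, x¹⁶, x¹⁷, x¹⁸, x¹⁹, x²⁰, x²¹}.

Answer: {e, x, x², x³, x⁴, x⁵, x⁶, x⁷, x⁸, x⁹, x¹⁰, x¹¹, x¹², x¹³, x¹⁴, x¹⁵, x¹⁶, x¹⁷, x¹⁸, x¹⁹, x²⁰, x²¹}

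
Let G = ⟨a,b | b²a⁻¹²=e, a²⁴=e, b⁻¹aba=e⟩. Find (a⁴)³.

Compute successive powers of (a⁴), reducing at each step:
  (a⁴)²: (a⁴) · a⁴ = a⁸
  (a⁴)³: (a⁸) · a⁴ = a¹²

Answer: a¹²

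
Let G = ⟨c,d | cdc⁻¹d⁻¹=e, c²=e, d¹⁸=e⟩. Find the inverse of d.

The order of d is 18 (smallest k with dᵏ = e), so d⁻¹ = d¹⁷ = d¹⁷.
Check: d · (d¹⁷) → d · d¹⁷ = e, giving e as required.

Answer: d¹⁷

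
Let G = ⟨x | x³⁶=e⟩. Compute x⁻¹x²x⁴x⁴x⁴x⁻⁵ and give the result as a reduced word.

Multiply left to right, reducing at each step:
  (x³⁵) · x² = x
  x · x⁴ = x⁵
  (x⁵) · x⁴ = x⁹
  (x⁹) · x⁴ = x¹³
  (x¹³) · x⁻⁵ = x⁸

Answer: x⁸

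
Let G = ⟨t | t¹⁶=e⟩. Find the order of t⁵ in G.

Compute successive powers until reaching e:
  (t⁵)¹ = t⁵, (t⁵)² = t¹⁰, (t⁵)³ = t¹⁵, (t⁵)⁴ = t⁴, (t⁵)⁵ = t⁹, (t⁵)⁶ = t¹⁴, (t⁵)⁷ = t³, (t⁵)⁸ = t⁸, (t⁵)⁹ = t¹³, (t⁵)¹⁰ = t², (t⁵)¹¹ = t⁷, (t⁵)¹² = t¹², (t⁵)¹³ = t, (t⁵)¹⁴ = t⁶, (t⁵)¹⁵ = t¹¹, (t⁵)¹⁶ = e.
The smallest positive k with (t⁵)ᵏ = e is 16.

Answer: 16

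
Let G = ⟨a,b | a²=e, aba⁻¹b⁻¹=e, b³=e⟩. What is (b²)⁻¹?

The order of (b²) is 3 (smallest k with (b²)ᵏ = e), so (b²)⁻¹ = (b²)² = b.
Check: (b²) · b → (b²) · b = e, giving e as required.

Answer: b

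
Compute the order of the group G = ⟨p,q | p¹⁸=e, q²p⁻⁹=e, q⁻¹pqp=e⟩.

Enumerate words in the generators, reducing via the relations: the distinct elements are
  {e, p, q, pq, p², p³, p⁴, p⁵, p⁶, p⁷, p⁸, p⁹, p²q, p³q, p¹², p¹³, p¹¹, p¹⁰, p¹⁴, p¹⁵, p¹⁶, p¹⁷, p⁴q, p⁵q, p⁶q, p⁷q, p⁸q, q⁻¹, pq⁻¹, p²q⁻¹, p³q⁻¹, p⁴q⁻¹, p⁵q⁻¹, p⁶q⁻¹, p⁷q⁻¹, p⁸q⁻¹}.
No further products give new elements, so |G| = 36.

Answer: 36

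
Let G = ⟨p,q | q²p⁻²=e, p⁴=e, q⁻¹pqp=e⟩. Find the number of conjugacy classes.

The conjugacy classes (representative and size) are:
  [e] (size 1), [p³] (size 2), [p²] (size 1), [q⁻¹] (size 2), [pq⁻¹] (size 2).
Class equation: 1 + 2 + 1 + 2 + 2 = 8 = |G|. So G has 5 conjugacy classes.

Answer: 5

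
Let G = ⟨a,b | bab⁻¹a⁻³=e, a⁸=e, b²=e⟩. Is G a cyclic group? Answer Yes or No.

Every cyclic group is abelian. But a·b = ab while b·a = a³b, so a·b ≠ b·a and G is not abelian. Hence G is not cyclic.

Answer: No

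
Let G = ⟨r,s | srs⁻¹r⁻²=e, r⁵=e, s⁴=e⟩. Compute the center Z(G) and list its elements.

An element z ∈ Z(G) iff z commutes with every generator.
For example e is central: e·r = r = r·e; e·s = s = s·e.
Whereas r ∉ Z(G) since r·s = rs ≠ r²s = s·r.
Checking each of the 20 elements this way gives Z(G) = {e}, of order 1.

Answer: {e}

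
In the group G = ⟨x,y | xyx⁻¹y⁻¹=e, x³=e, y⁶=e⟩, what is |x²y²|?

Compute successive powers until reaching e:
  (x²y²)¹ = x²y², (x²y²)² = xy⁴, (x²y²)³ = e.
The smallest positive k with (x²y²)ᵏ = e is 3.

Answer: 3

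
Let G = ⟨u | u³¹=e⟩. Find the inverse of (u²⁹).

The order of (u²⁹) is 31 (smallest k with (u²⁹)ᵏ = e), so (u²⁹)⁻¹ = (u²⁹)³⁰ = u².
Check: (u²⁹) · (u²) → (u²⁹) · u² = e, giving e as required.

Answer: u²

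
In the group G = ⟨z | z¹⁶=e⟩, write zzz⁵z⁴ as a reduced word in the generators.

Multiply left to right, reducing at each step:
  z · z = z²
  (z²) · z⁵ = z⁷
  (z⁷) · z⁴ = z¹¹

Answer: z¹¹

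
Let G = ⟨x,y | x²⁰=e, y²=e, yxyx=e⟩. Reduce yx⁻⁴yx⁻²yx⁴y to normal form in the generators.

Multiply left to right, reducing at each step:
  y · x⁻⁴ = x⁴y
  (x⁴y) · y = x⁴
  (x⁴) · x⁻² = x²
  (x²) · y = x²y
  (x²y) · x⁴ = x¹⁸y
  (x¹⁸y) · y = x¹⁸

Answer: x¹⁸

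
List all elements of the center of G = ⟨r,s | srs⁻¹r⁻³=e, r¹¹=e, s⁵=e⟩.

An element z ∈ Z(G) iff z commutes with every generator.
For example e is central: e·r = r = r·e; e·s = s = s·e.
Whereas r ∉ Z(G) since r·s = rs ≠ r³s = s·r.
Checking each of the 55 elements this way gives Z(G) = {e}, of order 1.

Answer: {e}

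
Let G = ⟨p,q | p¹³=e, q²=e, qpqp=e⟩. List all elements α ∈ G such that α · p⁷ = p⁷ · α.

⟨p⁷⟩ ⊆ C_G(p⁷) since powers of p⁷ commute with p⁷; so |C_G(p⁷)| ≥ |⟨p⁷⟩| = 13.
By orbit–stabilizer, |C_G(p⁷)| = |G| / |conj. class of p⁷| = 26 / 2 = 13.
The 13 elements commuting with p⁷ are {e, p, p², p³, p⁴, p⁵, p⁶, p⁷, p⁸, p⁹, p¹⁰, p¹¹, p¹²}.

Answer: {e, p, p², p³, p⁴, p⁵, p⁶, p⁷, p⁸, p⁹, p¹⁰, p¹¹, p¹²}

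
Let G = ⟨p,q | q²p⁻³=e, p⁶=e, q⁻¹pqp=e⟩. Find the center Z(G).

An element z ∈ Z(G) iff z commutes with every generator.
For example p³ is central: (p³)·p = p⁴ = p·(p³); (p³)·q = q⁻¹ = q·(p³).
Whereas p ∉ Z(G) since p·q = pq ≠ p²q⁻¹ = q·p.
Checking each of the 12 elements this way gives Z(G) = {e, p³}, of order 2.

Answer: {e, p³}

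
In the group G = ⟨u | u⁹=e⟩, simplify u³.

Compute successive powers of u, reducing at each step:
  u²: u · u = u²
  u³: (u²) · u = u³

Answer: u³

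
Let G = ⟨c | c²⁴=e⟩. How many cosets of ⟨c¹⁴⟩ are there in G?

First find ord(c¹⁴) by computing successive powers:
  (c¹⁴)¹ = c¹⁴, (c¹⁴)² = c⁴, (c¹⁴)³ = c¹⁸, (c¹⁴)⁴ = c⁸, (c¹⁴)⁵ = c²², (c¹⁴)⁶ = c¹², (c¹⁴)⁷ = c², (c¹⁴)⁸ = c¹⁶, (c¹⁴)⁹ = c⁶, (c¹⁴)¹⁰ = c²⁰, (c¹⁴)¹¹ = c¹⁰, (c¹⁴)¹² = e.
So |⟨c¹⁴⟩| = ord(c¹⁴) = 12. With |G| = 24, by Lagrange [G : ⟨c¹⁴⟩] = 24/12 = 2.

Answer: 2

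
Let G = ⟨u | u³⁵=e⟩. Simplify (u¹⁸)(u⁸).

Compute (u¹⁸) · (u⁸) by multiplying left to right and reducing via the relations at each step:
  (u¹⁸) · u⁸ = u²⁶

Answer: u²⁶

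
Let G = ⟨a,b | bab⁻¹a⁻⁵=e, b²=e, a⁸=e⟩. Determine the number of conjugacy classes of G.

The conjugacy classes (representative and size) are:
  [e] (size 1), [a⁵] (size 2), [a²] (size 1), [a⁷] (size 2), [a⁴] (size 1), [a⁶] (size 1), [b] (size 2), [a⁵b] (size 2), [a²b] (size 2), [a³b] (size 2).
Class equation: 1 + 2 + 1 + 2 + 1 + 1 + 2 + 2 + 2 + 2 = 16 = |G|. So G has 10 conjugacy classes.

Answer: 10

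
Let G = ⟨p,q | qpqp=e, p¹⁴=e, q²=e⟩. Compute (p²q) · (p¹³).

Compute (p²q) · (p¹³) by multiplying left to right and reducing via the relations at each step:
  (p²q) · p¹³ = p³q

Answer: p³q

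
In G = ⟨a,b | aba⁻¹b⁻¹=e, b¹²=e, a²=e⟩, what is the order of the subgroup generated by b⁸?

|⟨b⁸⟩| equals the order of b⁸. Compute successive powers until reaching e:
  (b⁸)¹ = b⁸, (b⁸)² = b⁴, (b⁸)³ = e.
The smallest positive k with (b⁸)ᵏ = e is 3, so |⟨b⁸⟩| = 3.

Answer: 3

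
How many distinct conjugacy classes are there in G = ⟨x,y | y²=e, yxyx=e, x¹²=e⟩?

The conjugacy classes (representative and size) are:
  [e] (size 1), [x¹¹] (size 2), [x²] (size 2), [x⁹] (size 2), [x⁴] (size 2), [x⁵] (size 2), [x⁶] (size 1), [y] (size 6), [xy] (size 6).
Class equation: 1 + 2 + 2 + 2 + 2 + 2 + 1 + 6 + 6 = 24 = |G|. So G has 9 conjugacy classes.

Answer: 9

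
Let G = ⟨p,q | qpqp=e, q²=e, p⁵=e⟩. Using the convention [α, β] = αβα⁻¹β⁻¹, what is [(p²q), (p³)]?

[(p²q), (p³)] = (p²q)·(p³)·(p²q)⁻¹·(p³)⁻¹.
  (p²q) · (p³) = p⁴q
  (p⁴q) · (p²q) = p²
  (p²) · (p²) = p⁴

Answer: p⁴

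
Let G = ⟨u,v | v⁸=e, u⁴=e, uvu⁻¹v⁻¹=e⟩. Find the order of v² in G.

Compute successive powers until reaching e:
  (v²)¹ = v², (v²)² = v⁴, (v²)³ = v⁶, (v²)⁴ = e.
The smallest positive k with (v²)ᵏ = e is 4.

Answer: 4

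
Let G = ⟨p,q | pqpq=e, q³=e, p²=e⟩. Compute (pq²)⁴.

Compute successive powers of (pq²), reducing at each step:
  (pq²)²: (pq²) · p = q;   q · q² = e
  (pq²)³: e · p = p;   p · q² = pq²
  (pq²)⁴: (pq²) · p = q;   q · q² = e

Answer: e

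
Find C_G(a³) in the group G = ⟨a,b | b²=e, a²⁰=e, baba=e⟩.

⟨a³⟩ ⊆ C_G(a³) since powers of a³ commute with a³; so |C_G(a³)| ≥ |⟨a³⟩| = 20.
By orbit–stabilizer, |C_G(a³)| = |G| / |conj. class of a³| = 40 / 2 = 20.
The 20 elements commuting with a³ are {e, a, a², a³, a⁴, a⁵, a⁶, a⁷, a⁸, a⁹, a¹⁰, a¹¹, a¹², a¹³, a¹⁴, a¹⁵, a¹⁶, a¹⁷, a¹⁸, a¹⁹}.

Answer: {e, a, a², a³, a⁴, a⁵, a⁶, a⁷, a⁸, a⁹, a¹⁰, a¹¹, a¹², a¹³, a¹⁴, a¹⁵, a¹⁶, a¹⁷, a¹⁸, a¹⁹}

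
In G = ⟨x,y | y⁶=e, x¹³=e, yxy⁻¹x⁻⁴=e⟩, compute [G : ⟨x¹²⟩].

First find ord(x¹²) by computing successive powers:
  (x¹²)¹ = x¹², (x¹²)² = x¹¹, (x¹²)³ = x¹⁰, (x¹²)⁴ = x⁹, (x¹²)⁵ = x⁸, (x¹²)⁶ = x⁷, (x¹²)⁷ = x⁶, (x¹²)⁸ = x⁵, (x¹²)⁹ = x⁴, (x¹²)¹⁰ = x³, (x¹²)¹¹ = x², (x¹²)¹² = x, (x¹²)¹³ = e.
So |⟨x¹²⟩| = ord(x¹²) = 13. With |G| = 78, by Lagrange [G : ⟨x¹²⟩] = 78/13 = 6.

Answer: 6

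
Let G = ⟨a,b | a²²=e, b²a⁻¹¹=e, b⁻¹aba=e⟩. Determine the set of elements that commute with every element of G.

An element z ∈ Z(G) iff z commutes with every generator.
For example a¹¹ is central: (a¹¹)·a = a¹² = a·(a¹¹); (a¹¹)·b = b⁻¹ = b·(a¹¹).
Whereas a ∉ Z(G) since a·b = ab ≠ a¹⁰b⁻¹ = b·a.
Checking each of the 44 elements this way gives Z(G) = {e, a¹¹}, of order 2.

Answer: {e, a¹¹}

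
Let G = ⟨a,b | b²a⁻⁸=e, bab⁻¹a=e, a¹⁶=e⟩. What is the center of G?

An element z ∈ Z(G) iff z commutes with every generator.
For example a⁸ is central: (a⁸)·a = a⁹ = a·(a⁸); (a⁸)·b = b⁻¹ = b·(a⁸).
Whereas a ∉ Z(G) since a·b = ab ≠ a⁷b⁻¹ = b·a.
Checking each of the 32 elements this way gives Z(G) = {e, a⁸}, of order 2.

Answer: {e, a⁸}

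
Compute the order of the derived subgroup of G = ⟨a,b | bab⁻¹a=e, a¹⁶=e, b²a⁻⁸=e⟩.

G' = [G, G] is generated by all commutators. The generator-pair commutators are: [a, b] = a².
The subgroup they normally generate is {e, a², a⁴, a⁶, a⁸, a¹⁰, a¹², a¹⁴}, of order 8.
Check: |G/G'| = 32/8 = 4 is the order of the abelianisation.

Answer: 8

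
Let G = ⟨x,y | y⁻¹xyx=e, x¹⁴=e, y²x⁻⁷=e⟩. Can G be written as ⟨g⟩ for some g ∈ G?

Every cyclic group is abelian. But x·y = xy while y·x = x⁶y⁻¹, so x·y ≠ y·x and G is not abelian. Hence G is not cyclic.

Answer: No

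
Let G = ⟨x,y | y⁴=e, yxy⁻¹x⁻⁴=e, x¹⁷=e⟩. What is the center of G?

An element z ∈ Z(G) iff z commutes with every generator.
For example e is central: e·x = x = x·e; e·y = y = y·e.
Whereas x ∉ Z(G) since x·y = xy ≠ x⁴y = y·x.
Checking each of the 68 elements this way gives Z(G) = {e}, of order 1.

Answer: {e}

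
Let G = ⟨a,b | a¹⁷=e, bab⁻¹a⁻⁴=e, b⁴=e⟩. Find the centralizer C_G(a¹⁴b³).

⟨a¹⁴b³⟩ ⊆ C_G(a¹⁴b³) since powers of a¹⁴b³ commute with a¹⁴b³; so |C_G(a¹⁴b³)| ≥ |⟨a¹⁴b³⟩| = 4.
By orbit–stabilizer, |C_G(a¹⁴b³)| = |G| / |conj. class of a¹⁴b³| = 68 / 17 = 4.
The 4 elements commuting with a¹⁴b³ are {e, a¹²b, a⁹b², a¹⁴b³}.

Answer: {e, a¹²b, a⁹b², a¹⁴b³}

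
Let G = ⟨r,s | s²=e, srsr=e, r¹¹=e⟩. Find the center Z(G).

An element z ∈ Z(G) iff z commutes with every generator.
For example e is central: e·r = r = r·e; e·s = s = s·e.
Whereas r ∉ Z(G) since r·s = rs ≠ r¹⁰s = s·r.
Checking each of the 22 elements this way gives Z(G) = {e}, of order 1.

Answer: {e}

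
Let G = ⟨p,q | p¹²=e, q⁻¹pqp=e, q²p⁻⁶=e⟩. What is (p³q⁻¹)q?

Compute (p³q⁻¹) · q by multiplying left to right and reducing via the relations at each step:
  (p³q⁻¹) · q = p³

Answer: p³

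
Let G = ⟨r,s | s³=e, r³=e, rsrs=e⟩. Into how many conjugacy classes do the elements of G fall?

The conjugacy classes (representative and size) are:
  [e] (size 1), [sr²] (size 4), [s²r] (size 4), [r²s²] (size 3).
Class equation: 1 + 4 + 4 + 3 = 12 = |G|. So G has 4 conjugacy classes.

Answer: 4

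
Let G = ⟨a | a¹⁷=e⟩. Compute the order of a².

Compute successive powers until reaching e:
  (a²)¹ = a², (a²)² = a⁴, (a²)³ = a⁶, (a²)⁴ = a⁸, (a²)⁵ = a¹⁰, (a²)⁶ = a¹², (a²)⁷ = a¹⁴, (a²)⁸ = a¹⁶, (a²)⁹ = a, (a²)¹⁰ = a³, (a²)¹¹ = a⁵, (a²)¹² = a⁷, (a²)¹³ = a⁹, (a²)¹⁴ = a¹¹, (a²)¹⁵ = a¹³, (a²)¹⁶ = a¹⁵, (a²)¹⁷ = e.
The smallest positive k with (a²)ᵏ = e is 17.

Answer: 17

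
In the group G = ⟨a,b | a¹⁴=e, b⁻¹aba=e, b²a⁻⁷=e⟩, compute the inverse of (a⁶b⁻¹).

The order of (a⁶b⁻¹) is 4 (smallest k with (a⁶b⁻¹)ᵏ = e), so (a⁶b⁻¹)⁻¹ = (a⁶b⁻¹)³ = a⁶b.
Check: (a⁶b⁻¹) · (a⁶b) → (a⁶b⁻¹) · a⁶ = b⁻¹;   (b⁻¹) · b = e, giving e as required.

Answer: a⁶b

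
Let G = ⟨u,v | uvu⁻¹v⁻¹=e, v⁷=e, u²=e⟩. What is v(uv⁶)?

Compute v · (uv⁶) by multiplying left to right and reducing via the relations at each step:
  v · u = uv
  (uv) · v⁶ = u

Answer: u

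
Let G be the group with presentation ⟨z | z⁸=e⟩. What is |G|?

G is generated by a single element, so G is cyclic. The relator gives z⁸ = e and no smaller power is forced to be e, so the 8 powers {e, z, z², z³, z⁴, z⁵, z⁶, z⁷} are distinct. Hence |G| = 8.

Answer: 8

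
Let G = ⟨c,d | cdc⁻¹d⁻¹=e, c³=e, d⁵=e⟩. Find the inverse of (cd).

The order of (cd) is 15 (smallest k with (cd)ᵏ = e), so (cd)⁻¹ = (cd)¹⁴ = c²d⁴.
Check: (cd) · (c²d⁴) → (cd) · c² = d;   d · d⁴ = e, giving e as required.

Answer: c²d⁴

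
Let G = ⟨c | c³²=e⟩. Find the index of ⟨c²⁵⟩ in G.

First find ord(c²⁵) by computing successive powers:
  (c²⁵)¹ = c²⁵, (c²⁵)² = c¹⁸, (c²⁵)³ = c¹¹, (c²⁵)⁴ = c⁴, (c²⁵)⁵ = c²⁹, (c²⁵)⁶ = c²², (c²⁵)⁷ = c¹⁵, (c²⁵)⁸ = c⁸, (c²⁵)⁹ = c, (c²⁵)¹⁰ = c²⁶, (c²⁵)¹¹ = c¹⁹, (c²⁵)¹² = c¹², (c²⁵)¹³ = c⁵, (c²⁵)¹⁴ = c³⁰, (c²⁵)¹⁵ = c²³, (c²⁵)¹⁶ = c¹⁶, (c²⁵)¹⁷ = c⁹, (c²⁵)¹⁸ = c², (c²⁵)¹⁹ = c²⁷, (c²⁵)²⁰ = c²⁰, (c²⁵)²¹ = c¹³, (c²⁵)²² = c⁶, (c²⁵)²³ = c³¹, (c²⁵)²⁴ = c²⁴, (c²⁵)²⁵ = c¹⁷, (c²⁵)²⁶ = c¹⁰, (c²⁵)²⁷ = c³, (c²⁵)²⁸ = c²⁸, (c²⁵)²⁹ = c²¹, (c²⁵)³⁰ = c¹⁴, (c²⁵)³¹ = c⁷, (c²⁵)³² = e.
So |⟨c²⁵⟩| = ord(c²⁵) = 32. With |G| = 32, by Lagrange [G : ⟨c²⁵⟩] = 32/32 = 1.

Answer: 1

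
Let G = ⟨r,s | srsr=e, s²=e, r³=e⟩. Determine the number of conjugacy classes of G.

The conjugacy classes (representative and size) are:
  [e] (size 1), [r] (size 2), [rs] (size 3).
Class equation: 1 + 2 + 3 = 6 = |G|. So G has 3 conjugacy classes.

Answer: 3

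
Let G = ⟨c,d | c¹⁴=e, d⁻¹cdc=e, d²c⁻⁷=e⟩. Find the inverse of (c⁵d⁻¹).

The order of (c⁵d⁻¹) is 4 (smallest k with (c⁵d⁻¹)ᵏ = e), so (c⁵d⁻¹)⁻¹ = (c⁵d⁻¹)³ = c⁵d.
Check: (c⁵d⁻¹) · (c⁵d) → (c⁵d⁻¹) · c⁵ = d⁻¹;   (d⁻¹) · d = e, giving e as required.

Answer: c⁵d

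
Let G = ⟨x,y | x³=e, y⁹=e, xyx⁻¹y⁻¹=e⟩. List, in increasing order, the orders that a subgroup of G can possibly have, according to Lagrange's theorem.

|G| = 27 = 3³. By Lagrange's theorem the order of any subgroup divides 27; the divisors of 27 are 1, 3, 9, 27.

Answer: 1, 3, 9, 27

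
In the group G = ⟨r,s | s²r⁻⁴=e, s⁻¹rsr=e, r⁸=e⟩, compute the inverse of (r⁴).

The order of (r⁴) is 2 (smallest k with (r⁴)ᵏ = e), so (r⁴)⁻¹ = (r⁴)¹ = r⁴.
Check: (r⁴) · (r⁴) → (r⁴) · r⁴ = e, giving e as required.

Answer: r⁴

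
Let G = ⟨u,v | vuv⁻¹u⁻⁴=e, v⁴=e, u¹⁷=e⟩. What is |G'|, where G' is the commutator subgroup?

G' = [G, G] is generated by all commutators. The generator-pair commutators are: [u, v] = u¹⁴.
The subgroup they normally generate is {e, u, u², u³, u⁴, u⁵, u⁶, u⁷, u⁸, u⁹, u¹⁰, u¹¹, u¹², u¹³, u¹⁴, u¹⁵, u¹⁶}, of order 17.
Check: |G/G'| = 68/17 = 4 is the order of the abelianisation.

Answer: 17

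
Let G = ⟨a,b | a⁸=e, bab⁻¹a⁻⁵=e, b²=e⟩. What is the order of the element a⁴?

Compute successive powers until reaching e:
  (a⁴)¹ = a⁴, (a⁴)² = e.
The smallest positive k with (a⁴)ᵏ = e is 2.

Answer: 2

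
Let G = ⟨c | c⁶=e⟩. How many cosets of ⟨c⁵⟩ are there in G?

First find ord(c⁵) by computing successive powers:
  (c⁵)¹ = c⁵, (c⁵)² = c⁴, (c⁵)³ = c³, (c⁵)⁴ = c², (c⁵)⁵ = c, (c⁵)⁶ = e.
So |⟨c⁵⟩| = ord(c⁵) = 6. With |G| = 6, by Lagrange [G : ⟨c⁵⟩] = 6/6 = 1.

Answer: 1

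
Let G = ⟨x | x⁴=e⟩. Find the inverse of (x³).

The order of (x³) is 4 (smallest k with (x³)ᵏ = e), so (x³)⁻¹ = (x³)³ = x.
Check: (x³) · x → (x³) · x = e, giving e as required.

Answer: x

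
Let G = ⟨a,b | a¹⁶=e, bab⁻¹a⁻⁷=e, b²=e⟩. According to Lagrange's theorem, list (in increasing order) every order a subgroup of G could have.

|G| = 32 = 2⁵. By Lagrange's theorem the order of any subgroup divides 32; the divisors of 32 are 1, 2, 4, 8, 16, 32.

Answer: 1, 2, 4, 8, 16, 32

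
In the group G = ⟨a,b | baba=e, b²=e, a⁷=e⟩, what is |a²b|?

Compute successive powers until reaching e:
  (a²b)¹ = a²b, (a²b)² = e.
The smallest positive k with (a²b)ᵏ = e is 2.

Answer: 2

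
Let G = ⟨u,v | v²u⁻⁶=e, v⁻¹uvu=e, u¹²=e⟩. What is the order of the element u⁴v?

Compute successive powers until reaching e:
  (u⁴v)¹ = u⁴v, (u⁴v)² = u⁶, (u⁴v)³ = u⁴v⁻¹, (u⁴v)⁴ = e.
The smallest positive k with (u⁴v)ᵏ = e is 4.

Answer: 4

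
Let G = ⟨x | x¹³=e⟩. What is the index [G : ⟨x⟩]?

First find ord(x) by computing successive powers:
  x¹ = x, x² = x², x³ = x³, x⁴ = x⁴, x⁵ = x⁵, x⁶ = x⁶, x⁷ = x⁷, x⁸ = x⁸, x⁹ = x⁹, x¹⁰ = x¹⁰, x¹¹ = x¹¹, x¹² = x¹², x¹³ = e.
So |⟨x⟩| = ord(x) = 13. With |G| = 13, by Lagrange [G : ⟨x⟩] = 13/13 = 1.

Answer: 1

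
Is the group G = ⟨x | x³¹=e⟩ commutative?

G has a single generator, so G is cyclic and hence abelian.

Answer: Yes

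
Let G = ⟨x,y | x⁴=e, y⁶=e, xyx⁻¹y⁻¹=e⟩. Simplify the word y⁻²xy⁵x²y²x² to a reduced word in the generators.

Multiply left to right, reducing at each step:
  (y⁴) · x = xy⁴
  (xy⁴) · y⁵ = xy³
  (xy³) · x² = x³y³
  (x³y³) · y² = x³y⁵
  (x³y⁵) · x² = xy⁵

Answer: xy⁵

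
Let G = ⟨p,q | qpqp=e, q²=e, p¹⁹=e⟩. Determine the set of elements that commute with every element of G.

An element z ∈ Z(G) iff z commutes with every generator.
For example e is central: e·p = p = p·e; e·q = q = q·e.
Whereas p ∉ Z(G) since p·q = pq ≠ p¹⁸q = q·p.
Checking each of the 38 elements this way gives Z(G) = {e}, of order 1.

Answer: {e}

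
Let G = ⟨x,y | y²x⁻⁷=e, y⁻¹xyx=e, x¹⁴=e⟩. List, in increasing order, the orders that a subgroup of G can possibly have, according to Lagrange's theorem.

|G| = 28 = 2² · 7. By Lagrange's theorem the order of any subgroup divides 28; the divisors of 28 are 1, 2, 4, 7, 14, 28.

Answer: 1, 2, 4, 7, 14, 28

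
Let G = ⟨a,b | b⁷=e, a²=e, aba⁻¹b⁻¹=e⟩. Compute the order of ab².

Compute successive powers until reaching e:
  (ab²)¹ = ab², (ab²)² = b⁴, (ab²)³ = ab⁶, (ab²)⁴ = b, (ab²)⁵ = ab³, (ab²)⁶ = b⁵, (ab²)⁷ = a, (ab²)⁸ = b², (ab²)⁹ = ab⁴, (ab²)¹⁰ = b⁶, (ab²)¹¹ = ab, (ab²)¹² = b³, (ab²)¹³ = ab⁵, (ab²)¹⁴ = e.
The smallest positive k with (ab²)ᵏ = e is 14.

Answer: 14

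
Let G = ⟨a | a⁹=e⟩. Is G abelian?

G has a single generator, so G is cyclic and hence abelian.

Answer: Yes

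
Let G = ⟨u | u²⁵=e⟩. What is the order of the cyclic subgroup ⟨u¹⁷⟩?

|⟨u¹⁷⟩| equals the order of u¹⁷. Compute successive powers until reaching e:
  (u¹⁷)¹ = u¹⁷, (u¹⁷)² = u⁹, (u¹⁷)³ = u, (u¹⁷)⁴ = u¹⁸, (u¹⁷)⁵ = u¹⁰, (u¹⁷)⁶ = u², (u¹⁷)⁷ = u¹⁹, (u¹⁷)⁸ = u¹¹, (u¹⁷)⁹ = u³, (u¹⁷)¹⁰ = u²⁰, (u¹⁷)¹¹ = u¹², (u¹⁷)¹² = u⁴, (u¹⁷)¹³ = u²¹, (u¹⁷)¹⁴ = u¹³, (u¹⁷)¹⁵ = u⁵, (u¹⁷)¹⁶ = u²², (u¹⁷)¹⁷ = u¹⁴, (u¹⁷)¹⁸ = u⁶, (u¹⁷)¹⁹ = u²³, (u¹⁷)²⁰ = u¹⁵, (u¹⁷)²¹ = u⁷, (u¹⁷)²² = u²⁴, (u¹⁷)²³ = u¹⁶, (u¹⁷)²⁴ = u⁸, (u¹⁷)²⁵ = e.
The smallest positive k with (u¹⁷)ᵏ = e is 25, so |⟨u¹⁷⟩| = 25.

Answer: 25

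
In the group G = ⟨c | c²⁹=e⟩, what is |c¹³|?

Compute successive powers until reaching e:
  (c¹³)¹ = c¹³, (c¹³)² = c²⁶, (c¹³)³ = c¹⁰, (c¹³)⁴ = c²³, (c¹³)⁵ = c⁷, (c¹³)⁶ = c²⁰, (c¹³)⁷ = c⁴, (c¹³)⁸ = c¹⁷, (c¹³)⁹ = c, (c¹³)¹⁰ = c¹⁴, (c¹³)¹¹ = c²⁷, (c¹³)¹² = c¹¹, (c¹³)¹³ = c²⁴, (c¹³)¹⁴ = c⁸, (c¹³)¹⁵ = c²¹, (c¹³)¹⁶ = c⁵, (c¹³)¹⁷ = c¹⁸, (c¹³)¹⁸ = c², (c¹³)¹⁹ = c¹⁵, (c¹³)²⁰ = c²⁸, (c¹³)²¹ = c¹², (c¹³)²² = c²⁵, (c¹³)²³ = c⁹, (c¹³)²⁴ = c²², (c¹³)²⁵ = c⁶, (c¹³)²⁶ = c¹⁹, (c¹³)²⁷ = c³, (c¹³)²⁸ = c¹⁶, (c¹³)²⁹ = e.
The smallest positive k with (c¹³)ᵏ = e is 29.

Answer: 29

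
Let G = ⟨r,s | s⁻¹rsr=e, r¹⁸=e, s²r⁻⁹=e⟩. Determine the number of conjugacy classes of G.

The conjugacy classes (representative and size) are:
  [e] (size 1), [r¹⁷] (size 2), [r¹⁶] (size 2), [r³] (size 2), [r¹⁴] (size 2), [r¹³] (size 2), [r¹²] (size 2), [r¹¹] (size 2), [r¹⁰] (size 2), [r⁹] (size 1), [r⁸s] (size 9), [rs] (size 9).
Class equation: 1 + 2 + 2 + 2 + 2 + 2 + 2 + 2 + 2 + 1 + 9 + 9 = 36 = |G|. So G has 12 conjugacy classes.

Answer: 12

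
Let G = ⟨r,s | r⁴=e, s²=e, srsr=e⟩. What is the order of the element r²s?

Compute successive powers until reaching e:
  (r²s)¹ = r²s, (r²s)² = e.
The smallest positive k with (r²s)ᵏ = e is 2.

Answer: 2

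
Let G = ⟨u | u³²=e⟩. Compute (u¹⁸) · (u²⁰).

Compute (u¹⁸) · (u²⁰) by multiplying left to right and reducing via the relations at each step:
  (u¹⁸) · u²⁰ = u⁶

Answer: u⁶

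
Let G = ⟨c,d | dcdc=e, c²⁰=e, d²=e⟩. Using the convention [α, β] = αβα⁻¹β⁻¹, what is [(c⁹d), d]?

[(c⁹d), d] = (c⁹d)·d·(c⁹d)⁻¹·d⁻¹.
  (c⁹d) · d = c⁹
  (c⁹) · (c⁹d) = c¹⁸d
  (c¹⁸d) · d = c¹⁸

Answer: c¹⁸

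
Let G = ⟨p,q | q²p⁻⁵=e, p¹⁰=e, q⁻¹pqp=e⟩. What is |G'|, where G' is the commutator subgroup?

G' = [G, G] is generated by all commutators. The generator-pair commutators are: [p, q] = p².
The subgroup they normally generate is {e, p², p⁴, p⁶, p⁸}, of order 5.
Check: |G/G'| = 20/5 = 4 is the order of the abelianisation.

Answer: 5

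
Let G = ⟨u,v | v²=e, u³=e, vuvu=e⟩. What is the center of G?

An element z ∈ Z(G) iff z commutes with every generator.
For example e is central: e·u = u = u·e; e·v = v = v·e.
Whereas u ∉ Z(G) since u·v = uv ≠ u²v = v·u.
Checking each of the 6 elements this way gives Z(G) = {e}, of order 1.

Answer: {e}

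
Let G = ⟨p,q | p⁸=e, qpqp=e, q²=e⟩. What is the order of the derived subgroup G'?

G' = [G, G] is generated by all commutators. The generator-pair commutators are: [p, q] = p².
The subgroup they normally generate is {e, p², p⁴, p⁶}, of order 4.
Check: |G/G'| = 16/4 = 4 is the order of the abelianisation.

Answer: 4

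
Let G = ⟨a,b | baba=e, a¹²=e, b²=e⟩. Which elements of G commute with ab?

⟨ab⟩ ⊆ C_G(ab) since powers of ab commute with ab; so |C_G(ab)| ≥ |⟨ab⟩| = 2.
By orbit–stabilizer, |C_G(ab)| = |G| / |conj. class of ab| = 24 / 6 = 4.
The 4 elements commuting with ab are {e, a⁶, ab, a⁷b}.

Answer: {e, a⁶, ab, a⁷b}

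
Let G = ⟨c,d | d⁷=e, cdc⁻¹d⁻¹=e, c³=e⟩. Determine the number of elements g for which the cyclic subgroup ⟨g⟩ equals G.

G is cyclic of order 21. An element generates G iff its order is 21, and a cyclic group of order 21 has exactly φ(21) = 12 such elements.

Answer: 12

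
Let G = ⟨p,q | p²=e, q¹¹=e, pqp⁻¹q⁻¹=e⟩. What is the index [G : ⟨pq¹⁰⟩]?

First find ord(pq¹⁰) by computing successive powers:
  (pq¹⁰)¹ = pq¹⁰, (pq¹⁰)² = q⁹, (pq¹⁰)³ = pq⁸, (pq¹⁰)⁴ = q⁷, (pq¹⁰)⁵ = pq⁶, (pq¹⁰)⁶ = q⁵, (pq¹⁰)⁷ = pq⁴, (pq¹⁰)⁸ = q³, (pq¹⁰)⁹ = pq², (pq¹⁰)¹⁰ = q, (pq¹⁰)¹¹ = p, (pq¹⁰)¹² = q¹⁰, (pq¹⁰)¹³ = pq⁹, (pq¹⁰)¹⁴ = q⁸, (pq¹⁰)¹⁵ = pq⁷, (pq¹⁰)¹⁶ = q⁶, (pq¹⁰)¹⁷ = pq⁵, (pq¹⁰)¹⁸ = q⁴, (pq¹⁰)¹⁹ = pq³, (pq¹⁰)²⁰ = q², (pq¹⁰)²¹ = pq, (pq¹⁰)²² = e.
So |⟨pq¹⁰⟩| = ord(pq¹⁰) = 22. With |G| = 22, by Lagrange [G : ⟨pq¹⁰⟩] = 22/22 = 1.

Answer: 1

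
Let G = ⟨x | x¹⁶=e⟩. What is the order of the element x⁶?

Compute successive powers until reaching e:
  (x⁶)¹ = x⁶, (x⁶)² = x¹², (x⁶)³ = x², (x⁶)⁴ = x⁸, (x⁶)⁵ = x¹⁴, (x⁶)⁶ = x⁴, (x⁶)⁷ = x¹⁰, (x⁶)⁸ = e.
The smallest positive k with (x⁶)ᵏ = e is 8.

Answer: 8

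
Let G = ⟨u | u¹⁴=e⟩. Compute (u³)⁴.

Compute successive powers of (u³), reducing at each step:
  (u³)²: (u³) · u³ = u⁶
  (u³)³: (u⁶) · u³ = u⁹
  (u³)⁴: (u⁹) · u³ = u¹²

Answer: u¹²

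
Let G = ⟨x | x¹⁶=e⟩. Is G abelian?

G has a single generator, so G is cyclic and hence abelian.

Answer: Yes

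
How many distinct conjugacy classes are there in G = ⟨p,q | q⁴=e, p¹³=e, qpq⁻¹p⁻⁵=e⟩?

The conjugacy classes (representative and size) are:
  [e] (size 1), [p] (size 4), [p²] (size 4), [p⁹] (size 4), [p¹²q] (size 13), [p⁴q²] (size 13), [p¹²q³] (size 13).
Class equation: 1 + 4 + 4 + 4 + 13 + 13 + 13 = 52 = |G|. So G has 7 conjugacy classes.

Answer: 7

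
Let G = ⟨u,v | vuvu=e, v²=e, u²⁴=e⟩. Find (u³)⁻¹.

The order of (u³) is 8 (smallest k with (u³)ᵏ = e), so (u³)⁻¹ = (u³)⁷ = u²¹.
Check: (u³) · (u²¹) → (u³) · u²¹ = e, giving e as required.

Answer: u²¹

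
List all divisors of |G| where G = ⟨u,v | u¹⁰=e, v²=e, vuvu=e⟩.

|G| = 20 = 2² · 5. By Lagrange's theorem the order of any subgroup divides 20; the divisors of 20 are 1, 2, 4, 5, 10, 20.

Answer: 1, 2, 4, 5, 10, 20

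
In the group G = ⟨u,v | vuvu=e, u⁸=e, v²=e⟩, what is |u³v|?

Compute successive powers until reaching e:
  (u³v)¹ = u³v, (u³v)² = e.
The smallest positive k with (u³v)ᵏ = e is 2.

Answer: 2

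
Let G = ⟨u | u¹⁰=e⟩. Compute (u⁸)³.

Compute successive powers of (u⁸), reducing at each step:
  (u⁸)²: (u⁸) · u⁸ = u⁶
  (u⁸)³: (u⁶) · u⁸ = u⁴

Answer: u⁴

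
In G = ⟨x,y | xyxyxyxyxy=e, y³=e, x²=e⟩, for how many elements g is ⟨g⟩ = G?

⟨g⟩ = G would require ord(g) = |G| = 60, but the maximum element order in G is 5 < 60. So G is not cyclic and no single element generates it: the count is 0.

Answer: 0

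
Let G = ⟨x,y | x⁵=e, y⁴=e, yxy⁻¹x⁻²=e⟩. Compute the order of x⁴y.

Compute successive powers until reaching e:
  (x⁴y)¹ = x⁴y, (x⁴y)² = x²y², (x⁴y)³ = x³y³, (x⁴y)⁴ = e.
The smallest positive k with (x⁴y)ᵏ = e is 4.

Answer: 4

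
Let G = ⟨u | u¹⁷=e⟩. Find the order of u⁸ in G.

Compute successive powers until reaching e:
  (u⁸)¹ = u⁸, (u⁸)² = u¹⁶, (u⁸)³ = u⁷, (u⁸)⁴ = u¹⁵, (u⁸)⁵ = u⁶, (u⁸)⁶ = u¹⁴, (u⁸)⁷ = u⁵, (u⁸)⁸ = u¹³, (u⁸)⁹ = u⁴, (u⁸)¹⁰ = u¹², (u⁸)¹¹ = u³, (u⁸)¹² = u¹¹, (u⁸)¹³ = u², (u⁸)¹⁴ = u¹⁰, (u⁸)¹⁵ = u, (u⁸)¹⁶ = u⁹, (u⁸)¹⁷ = e.
The smallest positive k with (u⁸)ᵏ = e is 17.

Answer: 17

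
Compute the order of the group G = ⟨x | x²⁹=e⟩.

G is generated by a single element, so G is cyclic. The relator gives x²⁹ = e and no smaller power is forced to be e, so the 29 powers {e, x, x², x³, x⁴, x⁵, x⁶, x⁷, x⁸, x⁹, x²², x²³, x²¹, x²⁰, x²⁴, x²⁵, x²⁶, x²⁷, x²⁸, x¹², x¹³, x¹¹, x¹⁰, x¹⁴, x¹⁵, x¹⁶, x¹⁷, x¹⁸, x¹⁹} are distinct. Hence |G| = 29.

Answer: 29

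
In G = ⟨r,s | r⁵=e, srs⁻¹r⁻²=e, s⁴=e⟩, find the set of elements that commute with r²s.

⟨r²s⟩ ⊆ C_G(r²s) since powers of r²s commute with r²s; so |C_G(r²s)| ≥ |⟨r²s⟩| = 4.
By orbit–stabilizer, |C_G(r²s)| = |G| / |conj. class of r²s| = 20 / 5 = 4.
The 4 elements commuting with r²s are {e, r²s, rs², r⁴s³}.

Answer: {e, r²s, rs², r⁴s³}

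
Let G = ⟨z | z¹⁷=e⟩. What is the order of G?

G is generated by a single element, so G is cyclic. The relator gives z¹⁷ = e and no smaller power is forced to be e, so the 17 powers {e, z, z², z³, z⁴, z⁵, z⁶, z⁷, z⁸, z⁹, z¹², z¹³, z¹¹, z¹⁰, z¹⁴, z¹⁵, z¹⁶} are distinct. Hence |G| = 17.

Answer: 17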